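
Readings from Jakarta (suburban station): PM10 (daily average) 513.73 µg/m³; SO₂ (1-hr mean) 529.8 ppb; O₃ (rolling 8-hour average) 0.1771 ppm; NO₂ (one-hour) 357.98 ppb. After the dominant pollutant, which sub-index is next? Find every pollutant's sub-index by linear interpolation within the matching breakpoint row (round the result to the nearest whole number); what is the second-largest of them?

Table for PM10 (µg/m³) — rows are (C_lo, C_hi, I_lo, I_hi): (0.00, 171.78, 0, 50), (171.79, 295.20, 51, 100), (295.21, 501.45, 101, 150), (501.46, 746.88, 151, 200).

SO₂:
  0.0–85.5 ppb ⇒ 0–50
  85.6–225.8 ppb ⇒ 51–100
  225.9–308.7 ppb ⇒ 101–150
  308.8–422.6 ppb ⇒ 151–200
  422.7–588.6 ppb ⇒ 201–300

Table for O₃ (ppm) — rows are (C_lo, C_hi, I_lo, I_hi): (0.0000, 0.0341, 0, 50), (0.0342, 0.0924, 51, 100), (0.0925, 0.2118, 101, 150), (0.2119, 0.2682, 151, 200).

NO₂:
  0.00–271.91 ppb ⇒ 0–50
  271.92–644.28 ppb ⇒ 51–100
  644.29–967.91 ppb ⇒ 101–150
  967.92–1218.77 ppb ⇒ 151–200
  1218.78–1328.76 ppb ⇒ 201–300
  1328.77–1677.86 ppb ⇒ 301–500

153

PM10: row 501.46–746.88 (AQI 151–200). (200−151)·(513.73−501.46)/(746.88−501.46) + 151 = 49·12.27/245.42 + 151 ≈ 153.45 → 153.
SO₂: 529.8 lies in 422.7–588.6, so I_lo=201, I_hi=300, C_lo=422.7, C_hi=588.6.
(300−201)/(588.6−422.7) × (529.8−422.7) + 201 = 99/165.9 × 107.1 + 201 ≈ 264.91 → 265.
O₃: 0.1771 lies in 0.0925–0.2118, so I_lo=101, I_hi=150, C_lo=0.0925, C_hi=0.2118.
(150−101)/(0.2118−0.0925) × (0.1771−0.0925) + 101 = 49/0.1193 × 0.0846 + 101 ≈ 135.75 → 136.
NO₂: 357.98 lies in 271.92–644.28, so I_lo=51, I_hi=100, C_lo=271.92, C_hi=644.28.
(100−51)/(644.28−271.92) × (357.98−271.92) + 51 = 49/372.36 × 86.06 + 51 ≈ 62.32 → 62.
Sub-indices: PM10→153, SO₂→265, O₃→136, NO₂→62. Ranked high→low: 265, 153, 136, 62. Second-highest sub-index = 153.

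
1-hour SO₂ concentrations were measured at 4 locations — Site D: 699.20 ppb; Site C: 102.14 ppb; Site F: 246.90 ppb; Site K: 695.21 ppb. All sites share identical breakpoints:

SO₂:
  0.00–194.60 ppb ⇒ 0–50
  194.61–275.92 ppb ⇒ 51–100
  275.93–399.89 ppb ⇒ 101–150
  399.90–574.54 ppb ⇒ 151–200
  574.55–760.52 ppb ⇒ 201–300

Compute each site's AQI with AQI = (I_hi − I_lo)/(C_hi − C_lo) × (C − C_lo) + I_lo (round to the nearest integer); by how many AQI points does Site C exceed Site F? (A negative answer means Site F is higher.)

Site D: row 574.55–760.52 (AQI 201–300). (300−201)·(699.20−574.55)/(760.52−574.55) + 201 = 99·124.65/185.97 + 201 ≈ 267.36 → 267.
Site C: 102.14 lies in 0.00–194.60, so I_lo=0, I_hi=50, C_lo=0.00, C_hi=194.60.
(50−0)/(194.60−0.00) × (102.14−0.00) + 0 = 50/194.60 × 102.14 + 0 ≈ 26.24 → 26.
Site F: row 194.61–275.92 (AQI 51–100). (100−51)·(246.90−194.61)/(275.92−194.61) + 51 = 49·52.29/81.31 + 51 ≈ 82.51 → 83.
Site K: 695.21 ∈ [574.55, 760.52] ↔ index [201, 300].
201 + (695.21−574.55)·(300−201)/(760.52−574.55) = 201 + 120.66·99/185.97 ≈ 265.23, so AQI = 265.
AQIs: Site D=267, Site C=26, Site F=83, Site K=265. Site C (26) − Site F (83) = -57.

-57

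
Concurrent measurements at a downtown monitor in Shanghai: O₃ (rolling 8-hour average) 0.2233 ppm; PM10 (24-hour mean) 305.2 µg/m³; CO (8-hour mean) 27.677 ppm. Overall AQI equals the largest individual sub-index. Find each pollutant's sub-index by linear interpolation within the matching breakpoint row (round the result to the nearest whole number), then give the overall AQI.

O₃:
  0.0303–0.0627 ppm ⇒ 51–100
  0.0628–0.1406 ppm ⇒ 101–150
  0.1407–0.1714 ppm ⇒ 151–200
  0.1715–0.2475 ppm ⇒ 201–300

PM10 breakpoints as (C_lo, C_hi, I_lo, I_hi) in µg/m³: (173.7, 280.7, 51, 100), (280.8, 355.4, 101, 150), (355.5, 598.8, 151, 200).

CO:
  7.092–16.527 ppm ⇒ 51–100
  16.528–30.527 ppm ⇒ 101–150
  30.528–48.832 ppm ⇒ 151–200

268

O₃: 0.2233 ∈ [0.1715, 0.2475] ↔ index [201, 300].
201 + (0.2233−0.1715)·(300−201)/(0.2475−0.1715) = 201 + 0.0518·99/0.0760 ≈ 268.48, so AQI = 268.
PM10: 305.2 lies in 280.8–355.4, so I_lo=101, I_hi=150, C_lo=280.8, C_hi=355.4.
(150−101)/(355.4−280.8) × (305.2−280.8) + 101 = 49/74.6 × 24.4 + 101 ≈ 117.03 → 117.
CO 27.677: bracket 16.528–30.527 → index 101–150; slope 49/13.999, offset 11.149.
AQI = 101 + 49/13.999·11.149 ≈ 140.02 ⇒ 140.
Sub-indices: O₃→268, PM10→117, CO→140. Overall AQI = max = 268; dominant pollutant is O₃.
AQI 268: Very Unhealthy.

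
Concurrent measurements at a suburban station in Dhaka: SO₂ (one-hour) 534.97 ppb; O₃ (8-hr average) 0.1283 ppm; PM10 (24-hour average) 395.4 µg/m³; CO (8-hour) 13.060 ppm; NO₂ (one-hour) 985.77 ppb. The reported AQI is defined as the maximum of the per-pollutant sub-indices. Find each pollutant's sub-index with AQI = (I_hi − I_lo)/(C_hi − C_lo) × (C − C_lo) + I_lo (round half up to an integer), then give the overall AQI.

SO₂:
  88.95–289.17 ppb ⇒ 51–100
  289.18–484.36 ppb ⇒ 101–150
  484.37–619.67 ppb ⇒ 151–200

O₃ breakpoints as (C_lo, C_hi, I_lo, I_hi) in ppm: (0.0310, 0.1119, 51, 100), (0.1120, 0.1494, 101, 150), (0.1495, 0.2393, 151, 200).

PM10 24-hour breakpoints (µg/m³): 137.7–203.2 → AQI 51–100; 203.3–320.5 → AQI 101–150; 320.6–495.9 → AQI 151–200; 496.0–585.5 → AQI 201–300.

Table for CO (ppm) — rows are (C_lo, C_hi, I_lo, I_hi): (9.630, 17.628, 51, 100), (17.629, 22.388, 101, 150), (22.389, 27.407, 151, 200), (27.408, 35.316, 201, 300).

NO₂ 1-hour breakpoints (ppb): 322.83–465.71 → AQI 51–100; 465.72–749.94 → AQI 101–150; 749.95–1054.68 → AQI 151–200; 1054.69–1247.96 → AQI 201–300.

189

SO₂: 534.97 lies in 484.37–619.67, so I_lo=151, I_hi=200, C_lo=484.37, C_hi=619.67.
(200−151)/(619.67−484.37) × (534.97−484.37) + 151 = 49/135.30 × 50.60 + 151 ≈ 169.33 → 169.
O₃: 0.1283 ∈ [0.1120, 0.1494] ↔ index [101, 150].
101 + (0.1283−0.1120)·(150−101)/(0.1494−0.1120) = 101 + 0.0163·49/0.0374 ≈ 122.36, so AQI = 122.
PM10: row 320.6–495.9 (AQI 151–200). (200−151)·(395.4−320.6)/(495.9−320.6) + 151 = 49·74.8/175.3 + 151 ≈ 171.91 → 172.
CO: row 9.630–17.628 (AQI 51–100). (100−51)·(13.060−9.630)/(17.628−9.630) + 51 = 49·3.430/7.998 + 51 ≈ 72.01 → 72.
NO₂: 985.77 ∈ [749.95, 1054.68] ↔ index [151, 200].
151 + (985.77−749.95)·(200−151)/(1054.68−749.95) = 151 + 235.82·49/304.73 ≈ 188.92, so AQI = 189.
Sub-indices: SO₂→169, O₃→122, PM10→172, CO→72, NO₂→189. Overall AQI = max = 189; dominant pollutant is NO₂.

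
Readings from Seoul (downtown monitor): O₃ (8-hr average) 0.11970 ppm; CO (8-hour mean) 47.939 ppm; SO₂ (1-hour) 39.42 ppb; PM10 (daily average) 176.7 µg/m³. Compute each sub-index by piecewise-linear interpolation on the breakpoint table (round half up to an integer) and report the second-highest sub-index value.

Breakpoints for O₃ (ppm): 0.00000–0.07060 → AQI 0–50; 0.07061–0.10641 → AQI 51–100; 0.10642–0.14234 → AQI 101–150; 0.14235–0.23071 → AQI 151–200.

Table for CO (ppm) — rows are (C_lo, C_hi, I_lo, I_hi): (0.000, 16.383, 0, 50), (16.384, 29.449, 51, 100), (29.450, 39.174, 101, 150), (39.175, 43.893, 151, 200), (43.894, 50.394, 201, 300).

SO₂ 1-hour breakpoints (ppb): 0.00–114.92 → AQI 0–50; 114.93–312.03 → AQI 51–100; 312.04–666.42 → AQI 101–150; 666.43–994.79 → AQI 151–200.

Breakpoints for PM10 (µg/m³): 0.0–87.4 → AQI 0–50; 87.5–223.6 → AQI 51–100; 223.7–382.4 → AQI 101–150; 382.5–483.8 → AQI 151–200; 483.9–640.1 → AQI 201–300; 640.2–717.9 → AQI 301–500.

119

O₃: 0.11970 lies in 0.10642–0.14234, so I_lo=101, I_hi=150, C_lo=0.10642, C_hi=0.14234.
(150−101)/(0.14234−0.10642) × (0.11970−0.10642) + 101 = 49/0.03592 × 0.01328 + 101 ≈ 119.12 → 119.
CO 47.939: bracket 43.894–50.394 → index 201–300; slope 99/6.500, offset 4.045.
AQI = 201 + 99/6.500·4.045 ≈ 262.61 ⇒ 263.
SO₂ 39.42: bracket 0.00–114.92 → index 0–50; slope 50/114.92, offset 39.42.
AQI = 0 + 50/114.92·39.42 ≈ 17.15 ⇒ 17.
PM10 176.7: bracket 87.5–223.6 → index 51–100; slope 49/136.1, offset 89.2.
AQI = 51 + 49/136.1·89.2 ≈ 83.11 ⇒ 83.
Sub-indices: O₃→119, CO→263, SO₂→17, PM10→83. Ranked high→low: 263, 119, 83, 17. Second-highest sub-index = 119.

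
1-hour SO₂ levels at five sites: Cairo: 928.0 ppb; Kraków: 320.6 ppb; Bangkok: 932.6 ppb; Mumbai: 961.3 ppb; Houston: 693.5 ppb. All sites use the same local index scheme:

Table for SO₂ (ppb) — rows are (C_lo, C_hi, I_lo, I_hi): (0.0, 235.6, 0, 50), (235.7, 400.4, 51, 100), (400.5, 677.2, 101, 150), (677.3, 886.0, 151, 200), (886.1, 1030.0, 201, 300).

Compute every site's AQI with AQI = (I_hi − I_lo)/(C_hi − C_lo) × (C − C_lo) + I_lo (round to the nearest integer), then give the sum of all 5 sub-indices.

947

Cairo: 928.0 ∈ [886.1, 1030.0] ↔ index [201, 300].
201 + (928.0−886.1)·(300−201)/(1030.0−886.1) = 201 + 41.9·99/143.9 ≈ 229.83, so AQI = 230.
Kraków: 320.6 ∈ [235.7, 400.4] ↔ index [51, 100].
51 + (320.6−235.7)·(100−51)/(400.4−235.7) = 51 + 84.9·49/164.7 ≈ 76.26, so AQI = 76.
Bangkok 932.6: bracket 886.1–1030.0 → index 201–300; slope 99/143.9, offset 46.5.
AQI = 201 + 99/143.9·46.5 ≈ 232.99 ⇒ 233.
Mumbai: row 886.1–1030.0 (AQI 201–300). (300−201)·(961.3−886.1)/(1030.0−886.1) + 201 = 99·75.2/143.9 + 201 ≈ 252.74 → 253.
Houston 693.5: bracket 677.3–886.0 → index 151–200; slope 49/208.7, offset 16.2.
AQI = 151 + 49/208.7·16.2 ≈ 154.80 ⇒ 155.
AQIs: Cairo=230, Kraków=76, Bangkok=233, Mumbai=253, Houston=155. Sum = 230 + 76 + 233 + 253 + 155 = 947.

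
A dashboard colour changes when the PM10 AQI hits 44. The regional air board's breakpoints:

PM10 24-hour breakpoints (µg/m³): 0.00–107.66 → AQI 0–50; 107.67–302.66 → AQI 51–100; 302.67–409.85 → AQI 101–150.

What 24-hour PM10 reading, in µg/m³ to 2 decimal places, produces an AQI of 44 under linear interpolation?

AQI 44 lies in the 0–50 band, which corresponds to 0.00–107.66 µg/m³.
C = 0.00 + (44−0)×(107.66−0.00)/(50−0) = 0.00 + 44×107.66/50 ≈ 94.7408 µg/m³ → 94.74 µg/m³ to 2 dp.

94.74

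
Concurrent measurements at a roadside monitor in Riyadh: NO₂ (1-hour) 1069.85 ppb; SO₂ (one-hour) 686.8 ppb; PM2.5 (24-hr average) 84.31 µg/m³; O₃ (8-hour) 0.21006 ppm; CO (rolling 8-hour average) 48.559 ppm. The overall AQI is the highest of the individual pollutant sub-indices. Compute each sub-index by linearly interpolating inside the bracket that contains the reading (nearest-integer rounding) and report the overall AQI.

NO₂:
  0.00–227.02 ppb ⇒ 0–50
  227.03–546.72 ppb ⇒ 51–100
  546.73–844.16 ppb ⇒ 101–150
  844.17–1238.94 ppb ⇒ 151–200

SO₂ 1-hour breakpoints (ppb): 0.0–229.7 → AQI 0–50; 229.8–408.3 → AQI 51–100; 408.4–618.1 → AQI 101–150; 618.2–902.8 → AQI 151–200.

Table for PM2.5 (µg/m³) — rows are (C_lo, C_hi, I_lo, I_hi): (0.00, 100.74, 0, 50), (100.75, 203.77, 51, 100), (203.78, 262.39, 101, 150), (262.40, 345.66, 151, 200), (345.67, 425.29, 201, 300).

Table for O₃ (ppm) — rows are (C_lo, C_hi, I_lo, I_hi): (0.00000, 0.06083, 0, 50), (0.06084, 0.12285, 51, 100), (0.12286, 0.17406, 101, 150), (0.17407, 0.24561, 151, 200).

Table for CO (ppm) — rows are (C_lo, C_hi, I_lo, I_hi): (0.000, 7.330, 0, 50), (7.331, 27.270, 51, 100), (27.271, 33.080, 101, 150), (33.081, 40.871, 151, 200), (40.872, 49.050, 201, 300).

NO₂ 1069.85: bracket 844.17–1238.94 → index 151–200; slope 49/394.77, offset 225.68.
AQI = 151 + 49/394.77·225.68 ≈ 179.01 ⇒ 179.
SO₂ 686.8: bracket 618.2–902.8 → index 151–200; slope 49/284.6, offset 68.6.
AQI = 151 + 49/284.6·68.6 ≈ 162.81 ⇒ 163.
PM2.5: 84.31 lies in 0.00–100.74, so I_lo=0, I_hi=50, C_lo=0.00, C_hi=100.74.
(50−0)/(100.74−0.00) × (84.31−0.00) + 0 = 50/100.74 × 84.31 + 0 ≈ 41.85 → 42.
O₃: 0.21006 lies in 0.17407–0.24561, so I_lo=151, I_hi=200, C_lo=0.17407, C_hi=0.24561.
(200−151)/(0.24561−0.17407) × (0.21006−0.17407) + 151 = 49/0.07154 × 0.03599 + 151 ≈ 175.65 → 176.
CO: 48.559 lies in 40.872–49.050, so I_lo=201, I_hi=300, C_lo=40.872, C_hi=49.050.
(300−201)/(49.050−40.872) × (48.559−40.872) + 201 = 99/8.178 × 7.687 + 201 ≈ 294.06 → 294.
Sub-indices: NO₂→179, SO₂→163, PM2.5→42, O₃→176, CO→294. Overall AQI = max = 294; dominant pollutant is CO.

294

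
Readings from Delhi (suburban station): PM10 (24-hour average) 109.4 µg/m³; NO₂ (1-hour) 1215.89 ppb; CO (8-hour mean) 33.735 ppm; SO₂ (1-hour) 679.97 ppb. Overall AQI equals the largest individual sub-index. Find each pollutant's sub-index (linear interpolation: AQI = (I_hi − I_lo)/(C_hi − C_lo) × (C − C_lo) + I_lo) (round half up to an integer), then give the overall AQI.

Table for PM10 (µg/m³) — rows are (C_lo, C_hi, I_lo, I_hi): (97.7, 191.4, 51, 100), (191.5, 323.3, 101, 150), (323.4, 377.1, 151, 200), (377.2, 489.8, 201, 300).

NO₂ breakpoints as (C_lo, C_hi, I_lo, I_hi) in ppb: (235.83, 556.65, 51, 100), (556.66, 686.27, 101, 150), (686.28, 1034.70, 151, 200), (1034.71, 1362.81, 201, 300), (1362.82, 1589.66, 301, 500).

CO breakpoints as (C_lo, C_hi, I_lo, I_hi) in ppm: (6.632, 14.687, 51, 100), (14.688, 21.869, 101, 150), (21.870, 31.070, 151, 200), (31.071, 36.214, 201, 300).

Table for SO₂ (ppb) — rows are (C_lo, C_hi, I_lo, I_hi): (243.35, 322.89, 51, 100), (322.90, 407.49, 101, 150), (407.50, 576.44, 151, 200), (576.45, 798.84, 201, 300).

PM10: row 97.7–191.4 (AQI 51–100). (100−51)·(109.4−97.7)/(191.4−97.7) + 51 = 49·11.7/93.7 + 51 ≈ 57.12 → 57.
NO₂: 1215.89 lies in 1034.71–1362.81, so I_lo=201, I_hi=300, C_lo=1034.71, C_hi=1362.81.
(300−201)/(1362.81−1034.71) × (1215.89−1034.71) + 201 = 99/328.10 × 181.18 + 201 ≈ 255.67 → 256.
CO: row 31.071–36.214 (AQI 201–300). (300−201)·(33.735−31.071)/(36.214−31.071) + 201 = 99·2.664/5.143 + 201 ≈ 252.28 → 252.
SO₂: 679.97 lies in 576.45–798.84, so I_lo=201, I_hi=300, C_lo=576.45, C_hi=798.84.
(300−201)/(798.84−576.45) × (679.97−576.45) + 201 = 99/222.39 × 103.52 + 201 ≈ 247.08 → 247.
Sub-indices: PM10→57, NO₂→256, CO→252, SO₂→247. Overall AQI = max = 256; dominant pollutant is NO₂.
AQI 256: Very Unhealthy.

256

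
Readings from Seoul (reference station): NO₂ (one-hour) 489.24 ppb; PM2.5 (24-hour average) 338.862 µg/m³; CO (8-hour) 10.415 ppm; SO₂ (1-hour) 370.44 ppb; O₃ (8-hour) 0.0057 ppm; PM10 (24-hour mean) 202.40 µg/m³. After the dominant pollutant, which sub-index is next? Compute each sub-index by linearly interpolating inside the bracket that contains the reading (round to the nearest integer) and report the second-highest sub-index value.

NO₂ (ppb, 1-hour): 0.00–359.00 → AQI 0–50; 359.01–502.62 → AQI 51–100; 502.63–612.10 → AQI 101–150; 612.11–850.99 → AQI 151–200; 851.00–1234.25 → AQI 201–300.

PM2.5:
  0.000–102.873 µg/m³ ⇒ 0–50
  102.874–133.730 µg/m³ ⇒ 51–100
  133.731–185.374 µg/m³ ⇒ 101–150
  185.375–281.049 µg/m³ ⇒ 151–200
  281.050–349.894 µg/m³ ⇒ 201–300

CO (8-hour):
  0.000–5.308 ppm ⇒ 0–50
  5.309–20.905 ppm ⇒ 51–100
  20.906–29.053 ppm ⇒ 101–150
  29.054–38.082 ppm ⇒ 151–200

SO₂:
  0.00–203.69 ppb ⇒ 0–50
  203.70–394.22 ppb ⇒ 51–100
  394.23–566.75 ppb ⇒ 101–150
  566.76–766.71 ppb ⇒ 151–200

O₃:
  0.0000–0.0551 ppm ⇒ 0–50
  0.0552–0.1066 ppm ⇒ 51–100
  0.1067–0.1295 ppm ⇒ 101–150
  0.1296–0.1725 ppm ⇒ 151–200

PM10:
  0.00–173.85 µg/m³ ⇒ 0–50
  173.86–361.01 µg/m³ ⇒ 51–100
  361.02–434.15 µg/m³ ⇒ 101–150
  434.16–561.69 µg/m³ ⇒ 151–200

NO₂ 489.24: bracket 359.01–502.62 → index 51–100; slope 49/143.61, offset 130.23.
AQI = 51 + 49/143.61·130.23 ≈ 95.43 ⇒ 95.
PM2.5: 338.862 ∈ [281.050, 349.894] ↔ index [201, 300].
201 + (338.862−281.050)·(300−201)/(349.894−281.050) = 201 + 57.812·99/68.844 ≈ 284.14, so AQI = 284.
CO: 10.415 ∈ [5.309, 20.905] ↔ index [51, 100].
51 + (10.415−5.309)·(100−51)/(20.905−5.309) = 51 + 5.106·49/15.596 ≈ 67.04, so AQI = 67.
SO₂: 370.44 ∈ [203.70, 394.22] ↔ index [51, 100].
51 + (370.44−203.70)·(100−51)/(394.22−203.70) = 51 + 166.74·49/190.52 ≈ 93.88, so AQI = 94.
O₃: row 0.0000–0.0551 (AQI 0–50). (50−0)·(0.0057−0.0000)/(0.0551−0.0000) + 0 = 50·0.0057/0.0551 + 0 ≈ 5.17 → 5.
PM10: 202.40 lies in 173.86–361.01, so I_lo=51, I_hi=100, C_lo=173.86, C_hi=361.01.
(100−51)/(361.01−173.86) × (202.40−173.86) + 51 = 49/187.15 × 28.54 + 51 ≈ 58.47 → 58.
Sub-indices: NO₂→95, PM2.5→284, CO→67, SO₂→94, O₃→5, PM10→58. Ranked high→low: 284, 95, 94, 67, 58, 5. Second-highest sub-index = 95.

95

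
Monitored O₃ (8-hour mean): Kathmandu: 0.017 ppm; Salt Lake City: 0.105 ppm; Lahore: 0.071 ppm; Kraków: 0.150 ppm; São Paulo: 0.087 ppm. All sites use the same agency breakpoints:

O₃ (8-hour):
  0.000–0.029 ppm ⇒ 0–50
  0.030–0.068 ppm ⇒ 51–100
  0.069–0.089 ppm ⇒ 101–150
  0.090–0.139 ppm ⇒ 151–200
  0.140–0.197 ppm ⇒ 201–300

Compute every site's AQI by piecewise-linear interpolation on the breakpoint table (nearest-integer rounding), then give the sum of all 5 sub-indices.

Kathmandu: row 0.000–0.029 (AQI 0–50). (50−0)·(0.017−0.000)/(0.029−0.000) + 0 = 50·0.017/0.029 + 0 ≈ 29.31 → 29.
Salt Lake City: 0.105 ∈ [0.090, 0.139] ↔ index [151, 200].
151 + (0.105−0.090)·(200−151)/(0.139−0.090) = 151 + 0.015·49/0.049 ≈ 166.00, so AQI = 166.
Lahore: row 0.069–0.089 (AQI 101–150). (150−101)·(0.071−0.069)/(0.089−0.069) + 101 = 49·0.002/0.020 + 101 ≈ 105.90 → 106.
Kraków: 0.150 ∈ [0.140, 0.197] ↔ index [201, 300].
201 + (0.150−0.140)·(300−201)/(0.197−0.140) = 201 + 0.010·99/0.057 ≈ 218.37, so AQI = 218.
São Paulo: 0.087 lies in 0.069–0.089, so I_lo=101, I_hi=150, C_lo=0.069, C_hi=0.089.
(150−101)/(0.089−0.069) × (0.087−0.069) + 101 = 49/0.020 × 0.018 + 101 ≈ 145.10 → 145.
AQIs: Kathmandu=29, Salt Lake City=166, Lahore=106, Kraków=218, São Paulo=145. Sum = 29 + 166 + 106 + 218 + 145 = 664.

664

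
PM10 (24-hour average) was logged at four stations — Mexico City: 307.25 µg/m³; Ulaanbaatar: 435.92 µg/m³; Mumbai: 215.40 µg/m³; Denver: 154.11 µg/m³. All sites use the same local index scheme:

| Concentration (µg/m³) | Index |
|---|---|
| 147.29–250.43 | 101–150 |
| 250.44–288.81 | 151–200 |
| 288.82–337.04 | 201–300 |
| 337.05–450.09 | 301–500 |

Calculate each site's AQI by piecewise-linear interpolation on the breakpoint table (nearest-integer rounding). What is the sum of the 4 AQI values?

Mexico City: row 288.82–337.04 (AQI 201–300). (300−201)·(307.25−288.82)/(337.04−288.82) + 201 = 99·18.43/48.22 + 201 ≈ 238.84 → 239.
Ulaanbaatar: row 337.05–450.09 (AQI 301–500). (500−301)·(435.92−337.05)/(450.09−337.05) + 301 = 199·98.87/113.04 + 301 ≈ 475.05 → 475.
Mumbai 215.40: bracket 147.29–250.43 → index 101–150; slope 49/103.14, offset 68.11.
AQI = 101 + 49/103.14·68.11 ≈ 133.36 ⇒ 133.
Denver: 154.11 ∈ [147.29, 250.43] ↔ index [101, 150].
101 + (154.11−147.29)·(150−101)/(250.43−147.29) = 101 + 6.82·49/103.14 ≈ 104.24, so AQI = 104.
AQIs: Mexico City=239, Ulaanbaatar=475, Mumbai=133, Denver=104. Sum = 239 + 475 + 133 + 104 = 951.

951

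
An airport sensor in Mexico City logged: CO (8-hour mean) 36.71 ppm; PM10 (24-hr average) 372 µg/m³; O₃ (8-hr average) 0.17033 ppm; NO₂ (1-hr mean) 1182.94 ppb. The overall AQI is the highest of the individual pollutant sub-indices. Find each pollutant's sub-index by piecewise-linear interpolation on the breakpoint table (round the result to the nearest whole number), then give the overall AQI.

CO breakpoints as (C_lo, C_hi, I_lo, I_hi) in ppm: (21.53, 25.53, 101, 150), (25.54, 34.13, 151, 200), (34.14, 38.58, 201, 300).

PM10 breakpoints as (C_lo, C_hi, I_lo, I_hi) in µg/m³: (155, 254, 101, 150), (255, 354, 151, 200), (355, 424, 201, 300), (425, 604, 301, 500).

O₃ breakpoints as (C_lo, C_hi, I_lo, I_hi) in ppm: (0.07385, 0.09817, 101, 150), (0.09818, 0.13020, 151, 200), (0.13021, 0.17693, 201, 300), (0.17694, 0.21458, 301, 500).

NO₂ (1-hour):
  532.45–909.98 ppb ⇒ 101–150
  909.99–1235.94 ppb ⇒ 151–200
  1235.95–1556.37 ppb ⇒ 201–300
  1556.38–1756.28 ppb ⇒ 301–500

CO: 36.71 ∈ [34.14, 38.58] ↔ index [201, 300].
201 + (36.71−34.14)·(300−201)/(38.58−34.14) = 201 + 2.57·99/4.44 ≈ 258.30, so AQI = 258.
PM10 372: bracket 355–424 → index 201–300; slope 99/69, offset 17.
AQI = 201 + 99/69·17 ≈ 225.39 ⇒ 225.
O₃: 0.17033 ∈ [0.13021, 0.17693] ↔ index [201, 300].
201 + (0.17033−0.13021)·(300−201)/(0.17693−0.13021) = 201 + 0.04012·99/0.04672 ≈ 286.01, so AQI = 286.
NO₂: 1182.94 ∈ [909.99, 1235.94] ↔ index [151, 200].
151 + (1182.94−909.99)·(200−151)/(1235.94−909.99) = 151 + 272.95·49/325.95 ≈ 192.03, so AQI = 192.
Sub-indices: CO→258, PM10→225, O₃→286, NO₂→192. Overall AQI = max = 286; dominant pollutant is O₃.

286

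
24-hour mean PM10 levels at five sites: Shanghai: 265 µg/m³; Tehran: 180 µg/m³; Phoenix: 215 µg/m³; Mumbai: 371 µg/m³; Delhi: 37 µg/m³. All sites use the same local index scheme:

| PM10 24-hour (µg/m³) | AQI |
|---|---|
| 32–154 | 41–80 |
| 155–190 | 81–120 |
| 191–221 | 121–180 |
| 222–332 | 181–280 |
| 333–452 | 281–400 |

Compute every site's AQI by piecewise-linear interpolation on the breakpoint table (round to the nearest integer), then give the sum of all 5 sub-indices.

Shanghai: 265 ∈ [222, 332] ↔ index [181, 280].
181 + (265−222)·(280−181)/(332−222) = 181 + 43·99/110 ≈ 219.70, so AQI = 220.
Tehran: 180 lies in 155–190, so I_lo=81, I_hi=120, C_lo=155, C_hi=190.
(120−81)/(190−155) × (180−155) + 81 = 39/35 × 25 + 81 ≈ 108.86 → 109.
Phoenix: row 191–221 (AQI 121–180). (180−121)·(215−191)/(221−191) + 121 = 59·24/30 + 121 ≈ 168.20 → 168.
Mumbai 371: bracket 333–452 → index 281–400; slope 119/119, offset 38.
AQI = 281 + 119/119·38 ≈ 319.00 ⇒ 319.
Delhi: row 32–154 (AQI 41–80). (80−41)·(37−32)/(154−32) + 41 = 39·5/122 + 41 ≈ 42.60 → 43.
AQIs: Shanghai=220, Tehran=109, Phoenix=168, Mumbai=319, Delhi=43. Sum = 220 + 109 + 168 + 319 + 43 = 859.

859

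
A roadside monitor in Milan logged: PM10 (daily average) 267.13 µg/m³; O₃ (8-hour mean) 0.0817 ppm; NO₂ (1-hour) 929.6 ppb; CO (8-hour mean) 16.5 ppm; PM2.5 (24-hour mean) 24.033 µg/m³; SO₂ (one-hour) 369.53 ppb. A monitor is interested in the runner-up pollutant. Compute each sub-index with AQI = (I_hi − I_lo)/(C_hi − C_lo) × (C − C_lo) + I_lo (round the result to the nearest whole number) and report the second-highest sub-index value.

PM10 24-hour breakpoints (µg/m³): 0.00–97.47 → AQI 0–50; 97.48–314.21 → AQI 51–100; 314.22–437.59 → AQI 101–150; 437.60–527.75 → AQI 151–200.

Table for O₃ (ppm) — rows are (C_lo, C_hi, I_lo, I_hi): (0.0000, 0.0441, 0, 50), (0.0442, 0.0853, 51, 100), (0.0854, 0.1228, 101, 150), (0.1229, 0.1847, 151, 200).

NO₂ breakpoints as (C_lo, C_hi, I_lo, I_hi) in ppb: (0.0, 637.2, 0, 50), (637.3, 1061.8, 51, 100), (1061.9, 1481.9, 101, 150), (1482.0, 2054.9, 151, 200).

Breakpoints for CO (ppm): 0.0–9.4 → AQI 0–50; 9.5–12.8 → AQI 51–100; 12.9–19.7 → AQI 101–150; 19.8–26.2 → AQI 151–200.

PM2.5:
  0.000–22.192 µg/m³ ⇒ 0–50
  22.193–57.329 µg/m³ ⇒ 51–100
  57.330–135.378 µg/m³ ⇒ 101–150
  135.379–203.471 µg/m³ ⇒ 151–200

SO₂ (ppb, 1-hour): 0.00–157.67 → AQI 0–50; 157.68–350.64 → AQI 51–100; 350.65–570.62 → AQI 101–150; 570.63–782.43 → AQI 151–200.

105

PM10 267.13: bracket 97.48–314.21 → index 51–100; slope 49/216.73, offset 169.65.
AQI = 51 + 49/216.73·169.65 ≈ 89.36 ⇒ 89.
O₃: 0.0817 lies in 0.0442–0.0853, so I_lo=51, I_hi=100, C_lo=0.0442, C_hi=0.0853.
(100−51)/(0.0853−0.0442) × (0.0817−0.0442) + 51 = 49/0.0411 × 0.0375 + 51 ≈ 95.71 → 96.
NO₂: row 637.3–1061.8 (AQI 51–100). (100−51)·(929.6−637.3)/(1061.8−637.3) + 51 = 49·292.3/424.5 + 51 ≈ 84.74 → 85.
CO 16.5: bracket 12.9–19.7 → index 101–150; slope 49/6.8, offset 3.6.
AQI = 101 + 49/6.8·3.6 ≈ 126.94 ⇒ 127.
PM2.5: 24.033 ∈ [22.193, 57.329] ↔ index [51, 100].
51 + (24.033−22.193)·(100−51)/(57.329−22.193) = 51 + 1.840·49/35.136 ≈ 53.57, so AQI = 54.
SO₂: 369.53 lies in 350.65–570.62, so I_lo=101, I_hi=150, C_lo=350.65, C_hi=570.62.
(150−101)/(570.62−350.65) × (369.53−350.65) + 101 = 49/219.97 × 18.88 + 101 ≈ 105.21 → 105.
Sub-indices: PM10→89, O₃→96, NO₂→85, CO→127, PM2.5→54, SO₂→105. Ranked high→low: 127, 105, 96, 89, 85, 54. Second-highest sub-index = 105.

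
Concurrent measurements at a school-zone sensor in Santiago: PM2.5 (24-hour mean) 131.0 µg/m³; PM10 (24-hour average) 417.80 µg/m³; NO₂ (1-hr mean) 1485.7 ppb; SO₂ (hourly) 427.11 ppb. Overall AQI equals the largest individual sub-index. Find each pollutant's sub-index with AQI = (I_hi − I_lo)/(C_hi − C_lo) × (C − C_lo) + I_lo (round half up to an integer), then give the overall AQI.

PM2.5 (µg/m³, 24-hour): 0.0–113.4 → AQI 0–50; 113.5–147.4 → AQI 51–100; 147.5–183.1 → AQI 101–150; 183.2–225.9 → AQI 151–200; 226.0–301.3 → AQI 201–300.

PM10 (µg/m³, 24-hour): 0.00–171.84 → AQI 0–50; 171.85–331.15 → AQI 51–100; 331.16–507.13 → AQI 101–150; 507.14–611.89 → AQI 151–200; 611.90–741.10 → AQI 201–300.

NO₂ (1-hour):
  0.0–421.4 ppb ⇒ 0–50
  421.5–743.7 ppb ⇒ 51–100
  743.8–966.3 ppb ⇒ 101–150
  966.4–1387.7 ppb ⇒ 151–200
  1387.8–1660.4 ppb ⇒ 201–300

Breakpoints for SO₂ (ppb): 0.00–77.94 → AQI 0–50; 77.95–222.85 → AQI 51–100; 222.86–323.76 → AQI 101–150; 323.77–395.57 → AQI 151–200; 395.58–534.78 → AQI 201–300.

237

PM2.5: 131.0 ∈ [113.5, 147.4] ↔ index [51, 100].
51 + (131.0−113.5)·(100−51)/(147.4−113.5) = 51 + 17.5·49/33.9 ≈ 76.29, so AQI = 76.
PM10: 417.80 ∈ [331.16, 507.13] ↔ index [101, 150].
101 + (417.80−331.16)·(150−101)/(507.13−331.16) = 101 + 86.64·49/175.97 ≈ 125.13, so AQI = 125.
NO₂: row 1387.8–1660.4 (AQI 201–300). (300−201)·(1485.7−1387.8)/(1660.4−1387.8) + 201 = 99·97.9/272.6 + 201 ≈ 236.55 → 237.
SO₂: 427.11 lies in 395.58–534.78, so I_lo=201, I_hi=300, C_lo=395.58, C_hi=534.78.
(300−201)/(534.78−395.58) × (427.11−395.58) + 201 = 99/139.20 × 31.53 + 201 ≈ 223.42 → 223.
Sub-indices: PM2.5→76, PM10→125, NO₂→237, SO₂→223. Overall AQI = max = 237; dominant pollutant is NO₂.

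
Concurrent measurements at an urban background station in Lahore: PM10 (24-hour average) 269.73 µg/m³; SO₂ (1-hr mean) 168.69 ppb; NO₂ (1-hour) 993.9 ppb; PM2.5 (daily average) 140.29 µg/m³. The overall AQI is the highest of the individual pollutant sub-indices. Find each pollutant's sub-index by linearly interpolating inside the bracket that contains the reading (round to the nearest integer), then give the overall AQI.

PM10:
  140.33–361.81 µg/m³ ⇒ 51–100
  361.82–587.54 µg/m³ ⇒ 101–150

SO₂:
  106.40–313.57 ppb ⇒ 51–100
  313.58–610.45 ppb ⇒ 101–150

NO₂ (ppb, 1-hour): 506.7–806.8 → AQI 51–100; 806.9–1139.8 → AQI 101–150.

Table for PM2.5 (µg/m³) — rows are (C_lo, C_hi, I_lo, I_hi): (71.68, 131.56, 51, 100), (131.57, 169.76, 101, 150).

PM10: row 140.33–361.81 (AQI 51–100). (100−51)·(269.73−140.33)/(361.81−140.33) + 51 = 49·129.40/221.48 + 51 ≈ 79.63 → 80.
SO₂ 168.69: bracket 106.40–313.57 → index 51–100; slope 49/207.17, offset 62.29.
AQI = 51 + 49/207.17·62.29 ≈ 65.73 ⇒ 66.
NO₂: 993.9 lies in 806.9–1139.8, so I_lo=101, I_hi=150, C_lo=806.9, C_hi=1139.8.
(150−101)/(1139.8−806.9) × (993.9−806.9) + 101 = 49/332.9 × 187.0 + 101 ≈ 128.52 → 129.
PM2.5: 140.29 lies in 131.57–169.76, so I_lo=101, I_hi=150, C_lo=131.57, C_hi=169.76.
(150−101)/(169.76−131.57) × (140.29−131.57) + 101 = 49/38.19 × 8.72 + 101 ≈ 112.19 → 112.
Sub-indices: PM10→80, SO₂→66, NO₂→129, PM2.5→112. Overall AQI = max = 129; dominant pollutant is NO₂.

129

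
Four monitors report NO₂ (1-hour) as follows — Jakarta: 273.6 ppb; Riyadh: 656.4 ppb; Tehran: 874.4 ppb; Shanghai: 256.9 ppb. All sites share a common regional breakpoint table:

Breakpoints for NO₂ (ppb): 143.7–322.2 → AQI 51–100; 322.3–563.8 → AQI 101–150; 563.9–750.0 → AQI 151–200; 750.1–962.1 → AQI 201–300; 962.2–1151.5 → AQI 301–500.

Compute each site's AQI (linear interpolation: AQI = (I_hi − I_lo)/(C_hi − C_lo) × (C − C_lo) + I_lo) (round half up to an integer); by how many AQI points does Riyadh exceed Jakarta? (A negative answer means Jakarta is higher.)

Jakarta 273.6: bracket 143.7–322.2 → index 51–100; slope 49/178.5, offset 129.9.
AQI = 51 + 49/178.5·129.9 ≈ 86.66 ⇒ 87.
Riyadh 656.4: bracket 563.9–750.0 → index 151–200; slope 49/186.1, offset 92.5.
AQI = 151 + 49/186.1·92.5 ≈ 175.36 ⇒ 175.
Tehran: row 750.1–962.1 (AQI 201–300). (300−201)·(874.4−750.1)/(962.1−750.1) + 201 = 99·124.3/212.0 + 201 ≈ 259.05 → 259.
Shanghai: 256.9 lies in 143.7–322.2, so I_lo=51, I_hi=100, C_lo=143.7, C_hi=322.2.
(100−51)/(322.2−143.7) × (256.9−143.7) + 51 = 49/178.5 × 113.2 + 51 ≈ 82.07 → 82.
AQIs: Jakarta=87, Riyadh=175, Tehran=259, Shanghai=82. Riyadh (175) − Jakarta (87) = 88.

88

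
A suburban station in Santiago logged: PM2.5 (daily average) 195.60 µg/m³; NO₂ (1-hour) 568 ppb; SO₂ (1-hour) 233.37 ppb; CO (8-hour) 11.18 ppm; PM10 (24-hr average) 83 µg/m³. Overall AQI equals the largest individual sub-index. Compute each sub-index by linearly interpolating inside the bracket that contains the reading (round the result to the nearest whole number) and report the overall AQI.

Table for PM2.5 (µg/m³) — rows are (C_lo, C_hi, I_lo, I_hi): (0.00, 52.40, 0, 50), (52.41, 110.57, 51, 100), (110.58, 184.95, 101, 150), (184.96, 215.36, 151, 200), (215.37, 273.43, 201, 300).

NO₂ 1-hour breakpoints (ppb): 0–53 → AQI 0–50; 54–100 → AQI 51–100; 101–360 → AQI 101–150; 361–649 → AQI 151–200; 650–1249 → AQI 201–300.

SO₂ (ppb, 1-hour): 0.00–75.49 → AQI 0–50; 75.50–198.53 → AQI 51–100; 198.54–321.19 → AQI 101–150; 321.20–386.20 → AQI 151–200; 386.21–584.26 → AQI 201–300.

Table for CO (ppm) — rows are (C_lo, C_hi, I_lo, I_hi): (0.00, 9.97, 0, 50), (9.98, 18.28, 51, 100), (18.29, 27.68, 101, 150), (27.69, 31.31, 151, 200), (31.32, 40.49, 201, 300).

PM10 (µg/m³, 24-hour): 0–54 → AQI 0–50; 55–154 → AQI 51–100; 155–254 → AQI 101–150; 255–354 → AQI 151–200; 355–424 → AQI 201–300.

186

PM2.5: 195.60 lies in 184.96–215.36, so I_lo=151, I_hi=200, C_lo=184.96, C_hi=215.36.
(200−151)/(215.36−184.96) × (195.60−184.96) + 151 = 49/30.40 × 10.64 + 151 ≈ 168.15 → 168.
NO₂: 568 lies in 361–649, so I_lo=151, I_hi=200, C_lo=361, C_hi=649.
(200−151)/(649−361) × (568−361) + 151 = 49/288 × 207 + 151 ≈ 186.22 → 186.
SO₂: 233.37 ∈ [198.54, 321.19] ↔ index [101, 150].
101 + (233.37−198.54)·(150−101)/(321.19−198.54) = 101 + 34.83·49/122.65 ≈ 114.91, so AQI = 115.
CO: 11.18 lies in 9.98–18.28, so I_lo=51, I_hi=100, C_lo=9.98, C_hi=18.28.
(100−51)/(18.28−9.98) × (11.18−9.98) + 51 = 49/8.30 × 1.20 + 51 ≈ 58.08 → 58.
PM10 83: bracket 55–154 → index 51–100; slope 49/99, offset 28.
AQI = 51 + 49/99·28 ≈ 64.86 ⇒ 65.
Sub-indices: PM2.5→168, NO₂→186, SO₂→115, CO→58, PM10→65. Overall AQI = max = 186; dominant pollutant is NO₂.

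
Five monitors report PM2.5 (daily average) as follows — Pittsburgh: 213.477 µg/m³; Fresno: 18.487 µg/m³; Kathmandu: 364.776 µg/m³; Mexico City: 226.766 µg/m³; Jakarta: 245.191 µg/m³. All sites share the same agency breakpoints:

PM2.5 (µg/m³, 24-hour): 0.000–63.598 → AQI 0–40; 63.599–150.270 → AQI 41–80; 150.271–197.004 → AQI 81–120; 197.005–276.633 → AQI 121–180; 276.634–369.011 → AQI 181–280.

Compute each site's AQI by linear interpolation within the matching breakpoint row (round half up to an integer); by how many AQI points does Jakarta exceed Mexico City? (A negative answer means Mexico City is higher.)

Pittsburgh: 213.477 lies in 197.005–276.633, so I_lo=121, I_hi=180, C_lo=197.005, C_hi=276.633.
(180−121)/(276.633−197.005) × (213.477−197.005) + 121 = 59/79.628 × 16.472 + 121 ≈ 133.20 → 133.
Fresno: row 0.000–63.598 (AQI 0–40). (40−0)·(18.487−0.000)/(63.598−0.000) + 0 = 40·18.487/63.598 + 0 ≈ 11.63 → 12.
Kathmandu: 364.776 lies in 276.634–369.011, so I_lo=181, I_hi=280, C_lo=276.634, C_hi=369.011.
(280−181)/(369.011−276.634) × (364.776−276.634) + 181 = 99/92.377 × 88.142 + 181 ≈ 275.46 → 275.
Mexico City: 226.766 ∈ [197.005, 276.633] ↔ index [121, 180].
121 + (226.766−197.005)·(180−121)/(276.633−197.005) = 121 + 29.761·59/79.628 ≈ 143.05, so AQI = 143.
Jakarta: row 197.005–276.633 (AQI 121–180). (180−121)·(245.191−197.005)/(276.633−197.005) + 121 = 59·48.186/79.628 + 121 ≈ 156.70 → 157.
AQIs: Pittsburgh=133, Fresno=12, Kathmandu=275, Mexico City=143, Jakarta=157. Jakarta (157) − Mexico City (143) = 14.

14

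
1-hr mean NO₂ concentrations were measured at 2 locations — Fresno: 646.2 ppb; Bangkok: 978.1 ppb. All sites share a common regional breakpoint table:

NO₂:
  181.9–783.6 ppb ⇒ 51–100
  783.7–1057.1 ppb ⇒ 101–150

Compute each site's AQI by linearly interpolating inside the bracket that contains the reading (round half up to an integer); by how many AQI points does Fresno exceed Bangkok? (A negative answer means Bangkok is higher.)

-47

Fresno: 646.2 lies in 181.9–783.6, so I_lo=51, I_hi=100, C_lo=181.9, C_hi=783.6.
(100−51)/(783.6−181.9) × (646.2−181.9) + 51 = 49/601.7 × 464.3 + 51 ≈ 88.81 → 89.
Bangkok: 978.1 lies in 783.7–1057.1, so I_lo=101, I_hi=150, C_lo=783.7, C_hi=1057.1.
(150−101)/(1057.1−783.7) × (978.1−783.7) + 101 = 49/273.4 × 194.4 + 101 ≈ 135.84 → 136.
AQIs: Fresno=89, Bangkok=136. Fresno (89) − Bangkok (136) = -47.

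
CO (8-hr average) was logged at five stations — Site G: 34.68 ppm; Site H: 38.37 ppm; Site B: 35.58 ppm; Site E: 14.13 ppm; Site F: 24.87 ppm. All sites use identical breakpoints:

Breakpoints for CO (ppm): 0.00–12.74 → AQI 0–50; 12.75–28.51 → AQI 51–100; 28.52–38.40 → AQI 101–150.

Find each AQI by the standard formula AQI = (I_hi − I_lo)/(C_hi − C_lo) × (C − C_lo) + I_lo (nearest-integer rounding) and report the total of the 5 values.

Site G: 34.68 lies in 28.52–38.40, so I_lo=101, I_hi=150, C_lo=28.52, C_hi=38.40.
(150−101)/(38.40−28.52) × (34.68−28.52) + 101 = 49/9.88 × 6.16 + 101 ≈ 131.55 → 132.
Site H: 38.37 lies in 28.52–38.40, so I_lo=101, I_hi=150, C_lo=28.52, C_hi=38.40.
(150−101)/(38.40−28.52) × (38.37−28.52) + 101 = 49/9.88 × 9.85 + 101 ≈ 149.85 → 150.
Site B: 35.58 ∈ [28.52, 38.40] ↔ index [101, 150].
101 + (35.58−28.52)·(150−101)/(38.40−28.52) = 101 + 7.06·49/9.88 ≈ 136.01, so AQI = 136.
Site E 14.13: bracket 12.75–28.51 → index 51–100; slope 49/15.76, offset 1.38.
AQI = 51 + 49/15.76·1.38 ≈ 55.29 ⇒ 55.
Site F 24.87: bracket 12.75–28.51 → index 51–100; slope 49/15.76, offset 12.12.
AQI = 51 + 49/15.76·12.12 ≈ 88.68 ⇒ 89.
AQIs: Site G=132, Site H=150, Site B=136, Site E=55, Site F=89. Sum = 132 + 150 + 136 + 55 + 89 = 562.

562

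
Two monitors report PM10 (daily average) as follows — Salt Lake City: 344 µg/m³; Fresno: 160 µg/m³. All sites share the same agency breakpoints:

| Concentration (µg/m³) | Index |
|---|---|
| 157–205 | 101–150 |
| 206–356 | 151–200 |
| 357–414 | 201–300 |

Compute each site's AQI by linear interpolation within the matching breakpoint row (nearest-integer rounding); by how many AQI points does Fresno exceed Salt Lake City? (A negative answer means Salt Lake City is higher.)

Salt Lake City: 344 lies in 206–356, so I_lo=151, I_hi=200, C_lo=206, C_hi=356.
(200−151)/(356−206) × (344−206) + 151 = 49/150 × 138 + 151 ≈ 196.08 → 196.
Fresno 160: bracket 157–205 → index 101–150; slope 49/48, offset 3.
AQI = 101 + 49/48·3 ≈ 104.06 ⇒ 104.
AQIs: Salt Lake City=196, Fresno=104. Fresno (104) − Salt Lake City (196) = -92.

-92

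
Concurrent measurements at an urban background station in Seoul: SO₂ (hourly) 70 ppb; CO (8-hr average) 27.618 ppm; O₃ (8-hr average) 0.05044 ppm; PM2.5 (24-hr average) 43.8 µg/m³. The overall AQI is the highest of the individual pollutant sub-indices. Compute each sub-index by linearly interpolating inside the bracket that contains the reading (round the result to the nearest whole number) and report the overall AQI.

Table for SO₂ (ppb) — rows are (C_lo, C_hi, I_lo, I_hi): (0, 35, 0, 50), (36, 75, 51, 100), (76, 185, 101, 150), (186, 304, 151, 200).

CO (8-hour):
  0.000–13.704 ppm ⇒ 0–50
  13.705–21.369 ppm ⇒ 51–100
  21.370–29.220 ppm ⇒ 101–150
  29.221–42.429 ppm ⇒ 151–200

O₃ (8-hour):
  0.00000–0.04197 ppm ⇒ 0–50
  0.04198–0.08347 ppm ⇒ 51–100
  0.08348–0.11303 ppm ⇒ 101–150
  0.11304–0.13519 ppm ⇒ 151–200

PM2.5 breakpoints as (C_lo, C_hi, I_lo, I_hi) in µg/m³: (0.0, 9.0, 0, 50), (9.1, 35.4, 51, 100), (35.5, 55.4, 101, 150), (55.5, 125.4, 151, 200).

140

SO₂ 70: bracket 36–75 → index 51–100; slope 49/39, offset 34.
AQI = 51 + 49/39·34 ≈ 93.72 ⇒ 94.
CO: 27.618 ∈ [21.370, 29.220] ↔ index [101, 150].
101 + (27.618−21.370)·(150−101)/(29.220−21.370) = 101 + 6.248·49/7.850 ≈ 140.00, so AQI = 140.
O₃: row 0.04198–0.08347 (AQI 51–100). (100−51)·(0.05044−0.04198)/(0.08347−0.04198) + 51 = 49·0.00846/0.04149 + 51 ≈ 60.99 → 61.
PM2.5: row 35.5–55.4 (AQI 101–150). (150−101)·(43.8−35.5)/(55.4−35.5) + 101 = 49·8.3/19.9 + 101 ≈ 121.44 → 121.
Sub-indices: SO₂→94, CO→140, O₃→61, PM2.5→121. Overall AQI = max = 140; dominant pollutant is CO.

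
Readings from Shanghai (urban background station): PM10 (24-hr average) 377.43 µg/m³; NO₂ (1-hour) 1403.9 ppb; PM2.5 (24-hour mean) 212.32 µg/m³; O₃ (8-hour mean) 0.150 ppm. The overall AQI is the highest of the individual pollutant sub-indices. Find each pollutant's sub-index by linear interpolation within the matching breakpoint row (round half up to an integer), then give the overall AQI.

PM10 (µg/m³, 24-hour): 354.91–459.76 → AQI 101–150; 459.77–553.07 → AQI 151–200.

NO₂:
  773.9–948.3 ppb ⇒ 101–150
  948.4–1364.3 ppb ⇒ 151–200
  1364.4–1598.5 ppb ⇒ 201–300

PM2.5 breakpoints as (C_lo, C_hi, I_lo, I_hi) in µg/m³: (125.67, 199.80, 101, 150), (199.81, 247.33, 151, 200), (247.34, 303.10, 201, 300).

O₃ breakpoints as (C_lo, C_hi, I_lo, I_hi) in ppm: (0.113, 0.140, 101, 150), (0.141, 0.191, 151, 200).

218

PM10: row 354.91–459.76 (AQI 101–150). (150−101)·(377.43−354.91)/(459.76−354.91) + 101 = 49·22.52/104.85 + 101 ≈ 111.52 → 112.
NO₂: row 1364.4–1598.5 (AQI 201–300). (300−201)·(1403.9−1364.4)/(1598.5−1364.4) + 201 = 99·39.5/234.1 + 201 ≈ 217.70 → 218.
PM2.5: 212.32 lies in 199.81–247.33, so I_lo=151, I_hi=200, C_lo=199.81, C_hi=247.33.
(200−151)/(247.33−199.81) × (212.32−199.81) + 151 = 49/47.52 × 12.51 + 151 ≈ 163.90 → 164.
O₃ 0.150: bracket 0.141–0.191 → index 151–200; slope 49/0.050, offset 0.009.
AQI = 151 + 49/0.050·0.009 ≈ 159.82 ⇒ 160.
Sub-indices: PM10→112, NO₂→218, PM2.5→164, O₃→160. Overall AQI = max = 218; dominant pollutant is NO₂.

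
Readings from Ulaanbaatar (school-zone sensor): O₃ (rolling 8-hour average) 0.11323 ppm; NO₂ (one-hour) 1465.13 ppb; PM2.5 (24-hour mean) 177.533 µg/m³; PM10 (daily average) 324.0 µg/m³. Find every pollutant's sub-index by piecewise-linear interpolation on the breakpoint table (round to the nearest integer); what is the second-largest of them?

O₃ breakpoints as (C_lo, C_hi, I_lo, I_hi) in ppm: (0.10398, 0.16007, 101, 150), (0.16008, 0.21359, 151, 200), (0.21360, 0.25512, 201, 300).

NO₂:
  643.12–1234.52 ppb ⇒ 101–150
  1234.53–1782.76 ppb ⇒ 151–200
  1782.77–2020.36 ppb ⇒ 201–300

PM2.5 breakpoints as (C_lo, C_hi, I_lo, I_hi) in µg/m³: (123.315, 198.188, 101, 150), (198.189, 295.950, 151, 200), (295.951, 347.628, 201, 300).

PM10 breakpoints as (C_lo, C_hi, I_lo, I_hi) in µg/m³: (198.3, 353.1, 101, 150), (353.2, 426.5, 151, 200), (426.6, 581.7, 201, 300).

141

O₃: row 0.10398–0.16007 (AQI 101–150). (150−101)·(0.11323−0.10398)/(0.16007−0.10398) + 101 = 49·0.00925/0.05609 + 101 ≈ 109.08 → 109.
NO₂: 1465.13 ∈ [1234.53, 1782.76] ↔ index [151, 200].
151 + (1465.13−1234.53)·(200−151)/(1782.76−1234.53) = 151 + 230.60·49/548.23 ≈ 171.61, so AQI = 172.
PM2.5: 177.533 lies in 123.315–198.188, so I_lo=101, I_hi=150, C_lo=123.315, C_hi=198.188.
(150−101)/(198.188−123.315) × (177.533−123.315) + 101 = 49/74.873 × 54.218 + 101 ≈ 136.48 → 136.
PM10 324.0: bracket 198.3–353.1 → index 101–150; slope 49/154.8, offset 125.7.
AQI = 101 + 49/154.8·125.7 ≈ 140.79 ⇒ 141.
Sub-indices: O₃→109, NO₂→172, PM2.5→136, PM10→141. Ranked high→low: 172, 141, 136, 109. Second-highest sub-index = 141.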